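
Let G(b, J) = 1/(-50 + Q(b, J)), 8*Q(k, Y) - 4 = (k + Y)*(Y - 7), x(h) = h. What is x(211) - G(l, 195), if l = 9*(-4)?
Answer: 777956/3687 ≈ 211.00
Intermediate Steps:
l = -36
Q(k, Y) = 1/2 + (-7 + Y)*(Y + k)/8 (Q(k, Y) = 1/2 + ((k + Y)*(Y - 7))/8 = 1/2 + ((Y + k)*(-7 + Y))/8 = 1/2 + ((-7 + Y)*(Y + k))/8 = 1/2 + (-7 + Y)*(Y + k)/8)
G(b, J) = 1/(-99/2 - 7*J/8 - 7*b/8 + J**2/8 + J*b/8) (G(b, J) = 1/(-50 + (1/2 - 7*J/8 - 7*b/8 + J**2/8 + J*b/8)) = 1/(-99/2 - 7*J/8 - 7*b/8 + J**2/8 + J*b/8))
x(211) - G(l, 195) = 211 - 8/(-396 + 195**2 - 7*195 - 7*(-36) + 195*(-36)) = 211 - 8/(-396 + 38025 - 1365 + 252 - 7020) = 211 - 8/29496 = 211 - 1*1/3687 = 211 - 1/3687 = 777956/3687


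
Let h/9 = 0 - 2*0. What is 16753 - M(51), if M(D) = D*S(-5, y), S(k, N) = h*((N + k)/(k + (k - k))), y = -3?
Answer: 16753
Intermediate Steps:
h = 0 (h = 9*(0 - 2*0) = 9*(0 + 0) = 9*0 = 0)
S(k, N) = 0 (S(k, N) = 0*((N + k)/(k + (k - k))) = 0*((N + k)/(k + 0)) = 0*((N + k)/k) = 0)
M(D) = 0 (M(D) = D*0 = 0)
16753 - M(51) = 16753 - 1*0 = 16753 + 0 = 16753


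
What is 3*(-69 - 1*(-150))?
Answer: 243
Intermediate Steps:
3*(-69 - 1*(-150)) = 3*(-69 + 150) = 3*81 = 243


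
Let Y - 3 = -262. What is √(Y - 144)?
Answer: I*√403 ≈ 20.075*I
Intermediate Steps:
Y = -259 (Y = 3 - 262 = -259)
√(Y - 144) = √(-259 - 144) = √(-403) = I*√403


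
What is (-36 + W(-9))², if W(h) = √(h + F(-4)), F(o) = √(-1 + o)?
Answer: (36 - √(-9 + I*√5))² ≈ 1260.4 - 215.4*I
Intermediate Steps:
W(h) = √(h + I*√5) (W(h) = √(h + √(-1 - 4)) = √(h + √(-5)) = √(h + I*√5))
(-36 + W(-9))² = (-36 + √(-9 + I*√5))²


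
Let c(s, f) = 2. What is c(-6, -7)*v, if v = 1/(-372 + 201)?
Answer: -2/171 ≈ -0.011696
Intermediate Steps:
v = -1/171 (v = 1/(-171) = -1/171 ≈ -0.0058480)
c(-6, -7)*v = 2*(-1/171) = -2/171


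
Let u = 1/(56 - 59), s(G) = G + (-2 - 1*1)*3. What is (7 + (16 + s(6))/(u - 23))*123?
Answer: 55473/70 ≈ 792.47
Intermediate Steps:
s(G) = -9 + G (s(G) = G + (-2 - 1)*3 = G - 3*3 = G - 9 = -9 + G)
u = -1/3 (u = 1/(-3) = -1/3 ≈ -0.33333)
(7 + (16 + s(6))/(u - 23))*123 = (7 + (16 + (-9 + 6))/(-1/3 - 23))*123 = (7 + (16 - 3)/(-70/3))*123 = (7 + 13*(-3/70))*123 = (7 - 39/70)*123 = (451/70)*123 = 55473/70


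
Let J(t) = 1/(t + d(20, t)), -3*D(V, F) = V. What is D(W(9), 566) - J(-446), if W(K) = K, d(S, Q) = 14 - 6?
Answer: -1313/438 ≈ -2.9977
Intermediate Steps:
d(S, Q) = 8
D(V, F) = -V/3
J(t) = 1/(8 + t) (J(t) = 1/(t + 8) = 1/(8 + t))
D(W(9), 566) - J(-446) = -⅓*9 - 1/(8 - 446) = -3 - 1/(-438) = -3 - 1*(-1/438) = -3 + 1/438 = -1313/438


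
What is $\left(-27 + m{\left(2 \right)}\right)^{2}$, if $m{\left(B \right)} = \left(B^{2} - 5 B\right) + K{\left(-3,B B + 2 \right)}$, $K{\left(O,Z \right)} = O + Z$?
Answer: $900$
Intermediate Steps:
$m{\left(B \right)} = -1 - 5 B + 2 B^{2}$ ($m{\left(B \right)} = \left(B^{2} - 5 B\right) + \left(-3 + \left(B B + 2\right)\right) = \left(B^{2} - 5 B\right) + \left(-3 + \left(B^{2} + 2\right)\right) = \left(B^{2} - 5 B\right) + \left(-3 + \left(2 + B^{2}\right)\right) = \left(B^{2} - 5 B\right) + \left(-1 + B^{2}\right) = -1 - 5 B + 2 B^{2}$)
$\left(-27 + m{\left(2 \right)}\right)^{2} = \left(-27 - \left(11 - 8\right)\right)^{2} = \left(-27 - 3\right)^{2} = \left(-30\right)^{2} = 900$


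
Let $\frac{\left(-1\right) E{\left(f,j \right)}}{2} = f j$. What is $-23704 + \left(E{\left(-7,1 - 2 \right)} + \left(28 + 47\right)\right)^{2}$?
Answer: $-19983$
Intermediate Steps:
$E{\left(f,j \right)} = - 2 f j$
$-23704 + \left(E{\left(-7,1 - 2 \right)} + \left(28 + 47\right)\right)^{2} = -23704 + \left(\left(-2\right) \left(-7\right) \left(1 - 2\right) + \left(28 + 47\right)\right)^{2} = -23704 + \left(\left(-2\right) \left(-7\right) \left(-1\right) + 75\right)^{2} = -23704 + \left(-14 + 75\right)^{2} = -23704 + 61^{2} = -23704 + 3721 = -19983$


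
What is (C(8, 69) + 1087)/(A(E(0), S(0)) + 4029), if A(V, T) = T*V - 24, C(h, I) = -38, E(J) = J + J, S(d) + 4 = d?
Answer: 1049/4005 ≈ 0.26192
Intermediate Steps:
S(d) = -4 + d
E(J) = 2*J
A(V, T) = -24 + T*V
(C(8, 69) + 1087)/(A(E(0), S(0)) + 4029) = (-38 + 1087)/((-24 + (-4 + 0)*(2*0)) + 4029) = 1049/((-24 - 4*0) + 4029) = 1049/((-24 + 0) + 4029) = 1049/(-24 + 4029) = 1049/4005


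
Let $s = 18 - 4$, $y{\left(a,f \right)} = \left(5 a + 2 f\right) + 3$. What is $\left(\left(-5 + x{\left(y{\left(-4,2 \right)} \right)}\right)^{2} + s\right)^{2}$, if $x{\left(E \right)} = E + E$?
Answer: $950625$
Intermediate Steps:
$y{\left(a,f \right)} = 3 + 2 f + 5 a$ ($y{\left(a,f \right)} = \left(2 f + 5 a\right) + 3 = 3 + 2 f + 5 a$)
$x{\left(E \right)} = 2 E$
$s = 14$
$\left(\left(-5 + x{\left(y{\left(-4,2 \right)} \right)}\right)^{2} + s\right)^{2} = \left(\left(-5 + 2 \left(3 + 2 \cdot 2 + 5 \left(-4\right)\right)\right)^{2} + 14\right)^{2} = \left(\left(-5 + 2 \left(3 + 4 - 20\right)\right)^{2} + 14\right)^{2} = \left(\left(-5 + 2 \left(-13\right)\right)^{2} + 14\right)^{2} = \left(\left(-5 - 26\right)^{2} + 14\right)^{2} = \left(\left(-31\right)^{2} + 14\right)^{2} = \left(961 + 14\right)^{2} = 975^{2} = 950625$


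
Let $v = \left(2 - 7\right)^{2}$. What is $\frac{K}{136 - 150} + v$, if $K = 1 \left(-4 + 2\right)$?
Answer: $\frac{176}{7} \approx 25.143$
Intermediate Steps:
$K = -2$ ($K = 1 \left(-2\right) = -2$)
$v = 25$ ($v = \left(2 - 7\right)^{2} = \left(-5\right)^{2} = 25$)
$\frac{K}{136 - 150} + v = - \frac{2}{136 - 150} + 25 = - \frac{2}{-14} + 25 = \left(-2\right) \left(- \frac{1}{14}\right) + 25 = \frac{1}{7} + 25 = \frac{176}{7}$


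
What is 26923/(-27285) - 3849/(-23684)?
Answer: -532624367/646217940 ≈ -0.82422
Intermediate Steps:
26923/(-27285) - 3849/(-23684) = 26923*(-1/27285) - 3849*(-1/23684) = -26923/27285 + 3849/23684 = -532624367/646217940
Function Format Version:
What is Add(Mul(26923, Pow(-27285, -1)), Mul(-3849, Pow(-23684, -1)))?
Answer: Rational(-532624367, 646217940) ≈ -0.82422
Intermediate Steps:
Add(Mul(26923, Pow(-27285, -1)), Mul(-3849, Pow(-23684, -1))) = Add(Mul(26923, Rational(-1, 27285)), Mul(-3849, Rational(-1, 23684))) = Add(Rational(-26923, 27285), Rational(3849, 23684)) = Rational(-532624367, 646217940)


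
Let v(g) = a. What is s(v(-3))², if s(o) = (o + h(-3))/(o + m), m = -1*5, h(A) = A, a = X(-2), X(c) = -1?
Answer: 4/9 ≈ 0.44444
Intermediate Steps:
a = -1
v(g) = -1
m = -5
s(o) = (-3 + o)/(-5 + o) (s(o) = (o - 3)/(o - 5) = (-3 + o)/(-5 + o))
s(v(-3))² = ((-3 - 1)/(-5 - 1))² = (-4/(-6))² = (-⅙*(-4))² = (⅔)² = 4/9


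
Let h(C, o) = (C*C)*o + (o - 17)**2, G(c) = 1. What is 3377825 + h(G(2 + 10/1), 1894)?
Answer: 6902848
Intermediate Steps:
h(C, o) = (-17 + o)**2 + o*C**2 (h(C, o) = C**2*o + (-17 + o)**2 = o*C**2 + (-17 + o)**2 = (-17 + o)**2 + o*C**2)
3377825 + h(G(2 + 10/1), 1894) = 3377825 + ((-17 + 1894)**2 + 1894*1**2) = 3377825 + (1877**2 + 1894*1) = 3377825 + (3523129 + 1894) = 3377825 + 3525023 = 6902848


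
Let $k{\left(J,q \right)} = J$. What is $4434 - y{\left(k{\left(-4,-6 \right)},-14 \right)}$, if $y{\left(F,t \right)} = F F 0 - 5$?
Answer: $4439$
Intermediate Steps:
$y{\left(F,t \right)} = -5$ ($y{\left(F,t \right)} = F 0 - 5 = 0 - 5 = -5$)
$4434 - y{\left(k{\left(-4,-6 \right)},-14 \right)} = 4434 - -5 = 4434 + 5 = 4439$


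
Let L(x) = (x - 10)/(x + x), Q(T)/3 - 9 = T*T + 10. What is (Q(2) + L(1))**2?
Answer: 16641/4 ≈ 4160.3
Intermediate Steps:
Q(T) = 57 + 3*T**2 (Q(T) = 27 + 3*(T*T + 10) = 27 + 3*(T**2 + 10) = 27 + 3*(10 + T**2) = 27 + (30 + 3*T**2) = 57 + 3*T**2)
L(x) = (-10 + x)/(2*x) (L(x) = (-10 + x)/((2*x)) = (-10 + x)*(1/(2*x)) = (-10 + x)/(2*x))
(Q(2) + L(1))**2 = ((57 + 3*2**2) + (1/2)*(-10 + 1)/1)**2 = ((57 + 3*4) + (1/2)*1*(-9))**2 = ((57 + 12) - 9/2)**2 = (69 - 9/2)**2 = (129/2)**2 = 16641/4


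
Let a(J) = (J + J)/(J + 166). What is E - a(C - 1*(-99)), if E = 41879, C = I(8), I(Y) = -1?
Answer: 2763965/66 ≈ 41878.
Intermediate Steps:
C = -1
a(J) = 2*J/(166 + J) (a(J) = (2*J)/(166 + J) = 2*J/(166 + J))
E - a(C - 1*(-99)) = 41879 - 2*(-1 - 1*(-99))/(166 + (-1 - 1*(-99))) = 41879 - 2*(-1 + 99)/(166 + (-1 + 99)) = 41879 - 2*98/(166 + 98) = 41879 - 2*98/264 = 41879 - 1*49/66 = 41879 - 49/66 = 2763965/66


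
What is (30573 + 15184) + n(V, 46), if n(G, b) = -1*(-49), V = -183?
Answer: 45806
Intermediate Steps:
n(G, b) = 49
(30573 + 15184) + n(V, 46) = (30573 + 15184) + 49 = 45757 + 49 = 45806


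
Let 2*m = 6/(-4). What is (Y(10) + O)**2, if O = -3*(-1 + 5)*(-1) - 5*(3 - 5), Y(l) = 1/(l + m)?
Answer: 669124/1369 ≈ 488.77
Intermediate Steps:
m = -3/4 (m = (6/(-4))/2 = (6*(-1/4))/2 = (1/2)*(-3/2) = -3/4 ≈ -0.75000)
Y(l) = 1/(-3/4 + l) (Y(l) = 1/(l - 3/4) = 1/(-3/4 + l))
O = 22 (O = -3*4*(-1) - 5*(-2) = -12*(-1) + 10 = 12 + 10 = 22)
(Y(10) + O)**2 = (4/(-3 + 4*10) + 22)**2 = (4/(-3 + 40) + 22)**2 = (4/37 + 22)**2 = (818/37)**2 = 669124/1369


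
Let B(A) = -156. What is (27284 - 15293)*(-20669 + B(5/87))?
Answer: -249712575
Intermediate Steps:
(27284 - 15293)*(-20669 + B(5/87)) = (27284 - 15293)*(-20669 - 156) = 11991*(-20825) = -249712575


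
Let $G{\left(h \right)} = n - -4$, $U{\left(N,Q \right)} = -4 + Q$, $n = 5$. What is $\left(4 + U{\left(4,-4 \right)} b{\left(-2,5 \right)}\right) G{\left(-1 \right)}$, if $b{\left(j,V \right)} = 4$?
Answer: $-252$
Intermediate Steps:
$G{\left(h \right)} = 9$ ($G{\left(h \right)} = 5 - -4 = 5 + 4 = 9$)
$\left(4 + U{\left(4,-4 \right)} b{\left(-2,5 \right)}\right) G{\left(-1 \right)} = \left(4 + \left(-4 - 4\right) 4\right) 9 = \left(4 - 32\right) 9 = \left(-28\right) 9 = -252$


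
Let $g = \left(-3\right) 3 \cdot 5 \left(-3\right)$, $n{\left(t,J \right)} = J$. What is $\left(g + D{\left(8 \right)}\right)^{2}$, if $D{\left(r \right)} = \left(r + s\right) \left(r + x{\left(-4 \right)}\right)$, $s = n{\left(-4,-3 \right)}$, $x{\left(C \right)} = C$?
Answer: $24025$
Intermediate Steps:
$s = -3$
$D{\left(r \right)} = \left(-4 + r\right) \left(-3 + r\right)$ ($D{\left(r \right)} = \left(r - 3\right) \left(r - 4\right) = \left(-3 + r\right) \left(-4 + r\right) = \left(-4 + r\right) \left(-3 + r\right)$)
$g = 135$ ($g = \left(-9\right) 5 \left(-3\right) = \left(-45\right) \left(-3\right) = 135$)
$\left(g + D{\left(8 \right)}\right)^{2} = \left(135 + \left(12 + 8^{2} - 56\right)\right)^{2} = \left(135 + \left(12 + 64 - 56\right)\right)^{2} = \left(135 + 20\right)^{2} = 155^{2} = 24025$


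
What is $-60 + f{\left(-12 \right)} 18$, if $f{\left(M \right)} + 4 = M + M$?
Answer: $-564$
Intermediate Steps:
$f{\left(M \right)} = -4 + 2 M$ ($f{\left(M \right)} = -4 + \left(M + M\right) = -4 + 2 M$)
$-60 + f{\left(-12 \right)} 18 = -60 + \left(-4 + 2 \left(-12\right)\right) 18 = -60 + \left(-4 - 24\right) 18 = -60 - 504 = -564$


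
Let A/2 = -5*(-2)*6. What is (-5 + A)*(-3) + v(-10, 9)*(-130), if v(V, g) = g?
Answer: -1515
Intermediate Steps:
A = 120 (A = 2*(-5*(-2)*6) = 2*(10*6) = 2*60 = 120)
(-5 + A)*(-3) + v(-10, 9)*(-130) = (-5 + 120)*(-3) + 9*(-130) = 115*(-3) - 1170 = -345 - 1170 = -1515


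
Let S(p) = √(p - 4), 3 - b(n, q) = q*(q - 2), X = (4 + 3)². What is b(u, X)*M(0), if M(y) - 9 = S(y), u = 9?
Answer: -20700 - 4600*I ≈ -20700.0 - 4600.0*I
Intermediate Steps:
X = 49 (X = 7² = 49)
b(n, q) = 3 - q*(-2 + q) (b(n, q) = 3 - q*(q - 2) = 3 - q*(-2 + q))
S(p) = √(-4 + p)
M(y) = 9 + √(-4 + y)
b(u, X)*M(0) = (3 - 1*49² + 2*49)*(9 + √(-4 + 0)) = (3 - 1*2401 + 98)*(9 + √(-4)) = (3 - 2401 + 98)*(9 + 2*I) = -2300*(9 + 2*I) = -20700 - 4600*I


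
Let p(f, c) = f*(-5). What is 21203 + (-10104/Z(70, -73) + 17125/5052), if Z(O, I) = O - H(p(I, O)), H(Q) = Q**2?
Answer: 1585063277107/74744340 ≈ 21206.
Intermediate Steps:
p(f, c) = -5*f
Z(O, I) = O - 25*I**2 (Z(O, I) = O - (-5*I)**2 = O - 25*I**2)
21203 + (-10104/Z(70, -73) + 17125/5052) = 21203 + (-10104/(70 - 25*(-73)**2) + 17125/5052) = 21203 + (-10104/(70 - 25*5329) + 17125*(1/5052)) = 21203 + (-10104/(70 - 133225) + 17125/5052) = 21203 + (-10104/(-133155) + 17125/5052) = 21203 + (-10104*(-1/133155) + 17125/5052) = 21203 + (3368/44385 + 17125/5052) = 21203 + 259036087/74744340 = 1585063277107/74744340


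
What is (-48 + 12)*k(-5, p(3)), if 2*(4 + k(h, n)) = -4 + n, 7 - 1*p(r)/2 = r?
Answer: 72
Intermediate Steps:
p(r) = 14 - 2*r
k(h, n) = -6 + n/2 (k(h, n) = -4 + (-4 + n)/2 = -4 + (-2 + n/2) = -6 + n/2)
(-48 + 12)*k(-5, p(3)) = (-48 + 12)*(-6 + (14 - 2*3)/2) = -36*(-6 + (14 - 6)/2) = -36*(-6 + (½)*8) = -36*(-6 + 4) = -36*(-2) = 72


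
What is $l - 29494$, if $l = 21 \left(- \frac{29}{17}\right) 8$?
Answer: $- \frac{506270}{17} \approx -29781.0$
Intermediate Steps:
$l = - \frac{4872}{17}$ ($l = 21 \left(\left(-29\right) \frac{1}{17}\right) 8 = 21 \left(- \frac{29}{17}\right) 8 = \left(- \frac{609}{17}\right) 8 = - \frac{4872}{17} \approx -286.59$)
$l - 29494 = - \frac{4872}{17} - 29494 = - \frac{506270}{17}$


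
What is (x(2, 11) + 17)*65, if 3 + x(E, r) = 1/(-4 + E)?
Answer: 1755/2 ≈ 877.50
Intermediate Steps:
x(E, r) = -3 + 1/(-4 + E)
(x(2, 11) + 17)*65 = ((13 - 3*2)/(-4 + 2) + 17)*65 = ((13 - 6)/(-2) + 17)*65 = (-1/2*7 + 17)*65 = (-7/2 + 17)*65 = (27/2)*65 = 1755/2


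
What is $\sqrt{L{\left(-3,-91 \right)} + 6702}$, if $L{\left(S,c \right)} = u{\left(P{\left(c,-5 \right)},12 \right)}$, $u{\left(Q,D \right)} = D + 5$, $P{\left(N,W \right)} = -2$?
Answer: $\sqrt{6719} \approx 81.969$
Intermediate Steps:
$u{\left(Q,D \right)} = 5 + D$
$L{\left(S,c \right)} = 17$ ($L{\left(S,c \right)} = 5 + 12 = 17$)
$\sqrt{L{\left(-3,-91 \right)} + 6702} = \sqrt{17 + 6702} = \sqrt{6719}$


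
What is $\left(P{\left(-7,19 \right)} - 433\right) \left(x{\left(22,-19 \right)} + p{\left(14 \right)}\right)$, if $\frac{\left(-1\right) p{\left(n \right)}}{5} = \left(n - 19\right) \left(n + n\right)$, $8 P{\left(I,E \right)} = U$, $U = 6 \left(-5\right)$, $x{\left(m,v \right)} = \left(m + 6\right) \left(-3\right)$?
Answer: $-269038$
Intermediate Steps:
$x{\left(m,v \right)} = -18 - 3 m$ ($x{\left(m,v \right)} = \left(6 + m\right) \left(-3\right) = -18 - 3 m$)
$U = -30$
$P{\left(I,E \right)} = - \frac{15}{4}$ ($P{\left(I,E \right)} = \frac{1}{8} \left(-30\right) = - \frac{15}{4}$)
$p{\left(n \right)} = - 10 n \left(-19 + n\right)$ ($p{\left(n \right)} = - 5 \left(n - 19\right) \left(n + n\right) = - 5 \left(-19 + n\right) 2 n = - 5 \cdot 2 n \left(-19 + n\right) = - 10 n \left(-19 + n\right)$)
$\left(P{\left(-7,19 \right)} - 433\right) \left(x{\left(22,-19 \right)} + p{\left(14 \right)}\right) = \left(- \frac{15}{4} - 433\right) \left(\left(-18 - 66\right) + 10 \cdot 14 \left(19 - 14\right)\right) = - \frac{1747 \left(\left(-18 - 66\right) + 10 \cdot 14 \left(19 - 14\right)\right)}{4} = - \frac{1747 \left(-84 + 10 \cdot 14 \cdot 5\right)}{4} = - \frac{1747 \left(-84 + 700\right)}{4} = \left(- \frac{1747}{4}\right) 616 = -269038$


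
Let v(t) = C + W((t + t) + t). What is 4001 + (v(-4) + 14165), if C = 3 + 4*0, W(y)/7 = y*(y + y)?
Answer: 20185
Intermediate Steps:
W(y) = 14*y² (W(y) = 7*(y*(y + y)) = 7*(y*(2*y)) = 7*(2*y²) = 14*y²)
C = 3 (C = 3 + 0 = 3)
v(t) = 3 + 126*t² (v(t) = 3 + 14*((t + t) + t)² = 3 + 14*(2*t + t)² = 3 + 14*(3*t)² = 3 + 14*(9*t²) = 3 + 126*t²)
4001 + (v(-4) + 14165) = 4001 + ((3 + 126*(-4)²) + 14165) = 4001 + ((3 + 126*16) + 14165) = 4001 + ((3 + 2016) + 14165) = 4001 + (2019 + 14165) = 4001 + 16184 = 20185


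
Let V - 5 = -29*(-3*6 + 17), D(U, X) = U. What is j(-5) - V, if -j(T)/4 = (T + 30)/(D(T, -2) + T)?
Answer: -24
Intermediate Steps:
V = 34 (V = 5 - 29*(-3*6 + 17) = 5 - 29*(-18 + 17) = 5 - 29*(-1) = 5 + 29 = 34)
j(T) = -2*(30 + T)/T (j(T) = -4*(T + 30)/(T + T) = -4*(30 + T)/(2*T) = -4*(30 + T)*1/(2*T) = -2*(30 + T)/T)
j(-5) - V = (-2 - 60/(-5)) - 1*34 = (-2 - 60*(-1/5)) - 34 = (-2 + 12) - 34 = 10 - 34 = -24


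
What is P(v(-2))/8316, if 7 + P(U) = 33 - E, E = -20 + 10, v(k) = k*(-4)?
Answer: 1/231 ≈ 0.0043290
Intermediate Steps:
v(k) = -4*k
E = -10
P(U) = 36 (P(U) = -7 + (33 - 1*(-10)) = -7 + (33 + 10) = -7 + 43 = 36)
P(v(-2))/8316 = 36/8316 = 36*(1/8316) = 1/231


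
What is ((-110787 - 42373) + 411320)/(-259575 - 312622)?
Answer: -258160/572197 ≈ -0.45117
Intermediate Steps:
((-110787 - 42373) + 411320)/(-259575 - 312622) = (-153160 + 411320)/(-572197) = 258160*(-1/572197) = -258160/572197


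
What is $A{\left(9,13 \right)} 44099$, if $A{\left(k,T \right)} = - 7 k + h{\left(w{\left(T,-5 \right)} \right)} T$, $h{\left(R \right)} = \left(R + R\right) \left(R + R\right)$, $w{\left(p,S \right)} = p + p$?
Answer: $1547389811$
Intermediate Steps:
$w{\left(p,S \right)} = 2 p$
$h{\left(R \right)} = 4 R^{2}$ ($h{\left(R \right)} = 2 R 2 R = 4 R^{2}$)
$A{\left(k,T \right)} = - 7 k + 16 T^{3}$ ($A{\left(k,T \right)} = - 7 k + 4 \left(2 T\right)^{2} T = - 7 k + 4 \cdot 4 T^{2} T = - 7 k + 16 T^{2} T = - 7 k + 16 T^{3}$)
$A{\left(9,13 \right)} 44099 = \left(\left(-7\right) 9 + 16 \cdot 13^{3}\right) 44099 = \left(-63 + 16 \cdot 2197\right) 44099 = \left(-63 + 35152\right) 44099 = 35089 \cdot 44099 = 1547389811$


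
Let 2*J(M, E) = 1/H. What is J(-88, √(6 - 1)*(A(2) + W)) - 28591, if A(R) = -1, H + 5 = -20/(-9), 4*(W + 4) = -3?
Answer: -1429559/50 ≈ -28591.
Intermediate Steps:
W = -19/4 (W = -4 + (¼)*(-3) = -4 - ¾ = -19/4 ≈ -4.7500)
H = -25/9 (H = -5 - 20/(-9) = -5 - 20*(-⅑) = -5 + 20/9 = -25/9 ≈ -2.7778)
J(M, E) = -9/50 (J(M, E) = 1/(2*(-25/9)) = (½)*(-9/25) = -9/50)
J(-88, √(6 - 1)*(A(2) + W)) - 28591 = -9/50 - 28591 = -1429559/50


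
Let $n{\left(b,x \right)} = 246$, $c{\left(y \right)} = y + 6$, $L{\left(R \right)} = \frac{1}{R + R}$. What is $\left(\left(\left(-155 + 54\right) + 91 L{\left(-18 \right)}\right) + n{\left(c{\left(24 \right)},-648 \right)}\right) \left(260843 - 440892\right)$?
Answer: $- \frac{923471321}{36} \approx -2.5652 \cdot 10^{7}$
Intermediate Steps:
$L{\left(R \right)} = \frac{1}{2 R}$
$c{\left(y \right)} = 6 + y$
$\left(\left(\left(-155 + 54\right) + 91 L{\left(-18 \right)}\right) + n{\left(c{\left(24 \right)},-648 \right)}\right) \left(260843 - 440892\right) = \left(\left(\left(-155 + 54\right) + 91 \frac{1}{2 \left(-18\right)}\right) + 246\right) \left(260843 - 440892\right) = \left(\left(-101 + 91 \cdot \frac{1}{2} \left(- \frac{1}{18}\right)\right) + 246\right) \left(-180049\right) = \left(\left(-101 + 91 \left(- \frac{1}{36}\right)\right) + 246\right) \left(-180049\right) = \left(\left(-101 - \frac{91}{36}\right) + 246\right) \left(-180049\right) = \left(- \frac{3727}{36} + 246\right) \left(-180049\right) = \frac{5129}{36} \left(-180049\right) = - \frac{923471321}{36}$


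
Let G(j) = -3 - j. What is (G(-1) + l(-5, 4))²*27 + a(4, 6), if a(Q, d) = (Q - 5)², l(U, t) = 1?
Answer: 28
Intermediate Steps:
a(Q, d) = (-5 + Q)²
(G(-1) + l(-5, 4))²*27 + a(4, 6) = ((-3 - 1*(-1)) + 1)²*27 + (-5 + 4)² = ((-3 + 1) + 1)²*27 + (-1)² = (-2 + 1)²*27 + 1 = (-1)²*27 + 1 = 1*27 + 1 = 27 + 1 = 28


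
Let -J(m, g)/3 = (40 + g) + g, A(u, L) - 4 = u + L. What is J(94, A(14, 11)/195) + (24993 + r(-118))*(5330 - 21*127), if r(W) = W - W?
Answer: 4326155477/65 ≈ 6.6556e+7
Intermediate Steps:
A(u, L) = 4 + L + u (A(u, L) = 4 + (u + L) = 4 + (L + u) = 4 + L + u)
r(W) = 0
J(m, g) = -120 - 6*g (J(m, g) = -3*((40 + g) + g) = -3*(40 + 2*g) = -120 - 6*g)
J(94, A(14, 11)/195) + (24993 + r(-118))*(5330 - 21*127) = (-120 - 6*(4 + 11 + 14)/195) + (24993 + 0)*(5330 - 21*127) = (-120 - 174/195) + 24993*(5330 - 2667) = (-120 - 6*29/195) + 24993*2663 = (-120 - 58/65) + 66556359 = -7858/65 + 66556359 = 4326155477/65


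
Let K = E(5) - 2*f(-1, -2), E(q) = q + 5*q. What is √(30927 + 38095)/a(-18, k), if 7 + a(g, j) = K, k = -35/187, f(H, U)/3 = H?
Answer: √69022/29 ≈ 9.0593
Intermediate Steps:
f(H, U) = 3*H
E(q) = 6*q
k = -35/187 (k = -35*1/187 = -35/187 ≈ -0.18717)
K = 36 (K = 6*5 - 6*(-1) = 30 - 2*(-3) = 30 + 6 = 36)
a(g, j) = 29 (a(g, j) = -7 + 36 = 29)
√(30927 + 38095)/a(-18, k) = √(30927 + 38095)/29 = √69022*(1/29) = √69022/29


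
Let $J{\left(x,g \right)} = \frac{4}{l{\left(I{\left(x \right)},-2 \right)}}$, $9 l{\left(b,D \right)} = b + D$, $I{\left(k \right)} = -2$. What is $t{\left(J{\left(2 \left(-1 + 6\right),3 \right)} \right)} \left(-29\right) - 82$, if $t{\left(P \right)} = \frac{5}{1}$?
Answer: $-227$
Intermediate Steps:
$l{\left(b,D \right)} = \frac{D}{9} + \frac{b}{9}$ ($l{\left(b,D \right)} = \frac{b + D}{9} = \frac{D + b}{9} = \frac{D}{9} + \frac{b}{9}$)
$J{\left(x,g \right)} = -9$ ($J{\left(x,g \right)} = \frac{4}{\frac{1}{9} \left(-2\right) + \frac{1}{9} \left(-2\right)} = \frac{4}{- \frac{2}{9} - \frac{2}{9}} = \frac{4}{- \frac{4}{9}} = 4 \left(- \frac{9}{4}\right) = -9$)
$t{\left(P \right)} = 5$ ($t{\left(P \right)} = 5 \cdot 1 = 5$)
$t{\left(J{\left(2 \left(-1 + 6\right),3 \right)} \right)} \left(-29\right) - 82 = 5 \left(-29\right) - 82 = -145 - 82 = -227$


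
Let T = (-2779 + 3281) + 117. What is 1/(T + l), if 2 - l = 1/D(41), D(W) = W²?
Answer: 1681/1043900 ≈ 0.0016103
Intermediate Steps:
l = 3361/1681 (l = 2 - 1/(41²) = 2 - 1/1681 = 3361/1681 ≈ 1.9994)
T = 619 (T = 502 + 117 = 619)
1/(T + l) = 1/(619 + 3361/1681) = 1/(1043900/1681) = 1681/1043900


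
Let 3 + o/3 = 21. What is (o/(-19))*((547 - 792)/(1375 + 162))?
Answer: 13230/29203 ≈ 0.45304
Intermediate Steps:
o = 54 (o = -9 + 3*21 = -9 + 63 = 54)
(o/(-19))*((547 - 792)/(1375 + 162)) = (54/(-19))*((547 - 792)/(1375 + 162)) = (54*(-1/19))*(-245/1537) = -(-13230)/(19*1537) = -54/19*(-245/1537) = 13230/29203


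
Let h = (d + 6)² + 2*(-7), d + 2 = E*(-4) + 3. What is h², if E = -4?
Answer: 265225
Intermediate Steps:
d = 17 (d = -2 + (-4*(-4) + 3) = -2 + (16 + 3) = -2 + 19 = 17)
h = 515 (h = (17 + 6)² + 2*(-7) = 23² - 14 = 529 - 14 = 515)
h² = 515² = 265225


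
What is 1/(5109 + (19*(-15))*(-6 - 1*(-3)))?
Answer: 1/5964 ≈ 0.00016767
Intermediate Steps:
1/(5109 + (19*(-15))*(-6 - 1*(-3))) = 1/(5109 - 285*(-6 + 3)) = 1/(5109 - 285*(-3)) = 1/(5109 + 855) = 1/5964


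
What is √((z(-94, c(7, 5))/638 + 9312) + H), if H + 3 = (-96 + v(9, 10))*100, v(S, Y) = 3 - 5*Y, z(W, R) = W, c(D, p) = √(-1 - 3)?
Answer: 4*I*√31744009/319 ≈ 70.648*I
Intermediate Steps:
c(D, p) = 2*I (c(D, p) = √(-4) = 2*I)
H = -14303 (H = -3 + (-96 + (3 - 5*10))*100 = -3 + (-96 + (3 - 50))*100 = -3 + (-96 - 47)*100 = -3 - 143*100 = -3 - 14300 = -14303)
√((z(-94, c(7, 5))/638 + 9312) + H) = √((-94/638 + 9312) - 14303) = √((-94*1/638 + 9312) - 14303) = √((-47/319 + 9312) - 14303) = √(2970481/319 - 14303) = √(-1592176/319) = 4*I*√31744009/319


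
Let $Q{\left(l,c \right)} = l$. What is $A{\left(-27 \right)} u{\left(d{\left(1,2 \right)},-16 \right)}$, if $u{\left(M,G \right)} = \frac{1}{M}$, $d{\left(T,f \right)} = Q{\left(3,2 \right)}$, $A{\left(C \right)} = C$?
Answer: $-9$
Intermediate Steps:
$d{\left(T,f \right)} = 3$
$A{\left(-27 \right)} u{\left(d{\left(1,2 \right)},-16 \right)} = - \frac{27}{3} = \left(-27\right) \frac{1}{3} = -9$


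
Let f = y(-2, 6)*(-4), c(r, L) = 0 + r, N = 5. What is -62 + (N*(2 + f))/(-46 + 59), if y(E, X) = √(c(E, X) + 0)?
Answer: -796/13 - 20*I*√2/13 ≈ -61.231 - 2.1757*I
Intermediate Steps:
c(r, L) = r
y(E, X) = √E (y(E, X) = √(E + 0) = √E)
f = -4*I*√2 (f = √(-2)*(-4) = (I*√2)*(-4) = -4*I*√2 ≈ -5.6569*I)
-62 + (N*(2 + f))/(-46 + 59) = -62 + (5*(2 - 4*I*√2))/(-46 + 59) = -62 + (10 - 20*I*√2)/13 = -62 + (10 - 20*I*√2)*(1/13) = -62 + (10/13 - 20*I*√2/13) = -796/13 - 20*I*√2/13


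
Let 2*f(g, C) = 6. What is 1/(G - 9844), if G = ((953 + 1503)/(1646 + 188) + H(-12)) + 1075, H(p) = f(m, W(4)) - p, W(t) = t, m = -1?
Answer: -917/8026190 ≈ -0.00011425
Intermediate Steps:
f(g, C) = 3 (f(g, C) = (½)*6 = 3)
H(p) = 3 - p
G = 1000758/917 (G = ((953 + 1503)/(1646 + 188) + (3 - 1*(-12))) + 1075 = (2456/1834 + (3 + 12)) + 1075 = (2456*(1/1834) + 15) + 1075 = (1228/917 + 15) + 1075 = 14983/917 + 1075 = 1000758/917 ≈ 1091.3)
1/(G - 9844) = 1/(1000758/917 - 9844) = 1/(-8026190/917) = -917/8026190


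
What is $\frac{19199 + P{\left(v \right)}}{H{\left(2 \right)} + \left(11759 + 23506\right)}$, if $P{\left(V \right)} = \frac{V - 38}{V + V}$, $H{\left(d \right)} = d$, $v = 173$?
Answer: $\frac{6642989}{12202382} \approx 0.5444$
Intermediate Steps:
$P{\left(V \right)} = \frac{-38 + V}{2 V}$
$\frac{19199 + P{\left(v \right)}}{H{\left(2 \right)} + \left(11759 + 23506\right)} = \frac{19199 + \frac{-38 + 173}{2 \cdot 173}}{2 + \left(11759 + 23506\right)} = \frac{19199 + \frac{1}{2} \cdot \frac{1}{173} \cdot 135}{2 + 35265} = \frac{19199 + \frac{135}{346}}{35267} = \frac{6642989}{346} \cdot \frac{1}{35267} = \frac{6642989}{12202382}$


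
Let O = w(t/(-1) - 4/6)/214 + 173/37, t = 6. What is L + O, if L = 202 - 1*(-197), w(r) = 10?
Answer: 1598337/3959 ≈ 403.72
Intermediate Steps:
O = 18696/3959 (O = 10/214 + 173/37 = 10*(1/214) + 173*(1/37) = 5/107 + 173/37 = 18696/3959 ≈ 4.7224)
L = 399 (L = 202 + 197 = 399)
L + O = 399 + 18696/3959 = 1598337/3959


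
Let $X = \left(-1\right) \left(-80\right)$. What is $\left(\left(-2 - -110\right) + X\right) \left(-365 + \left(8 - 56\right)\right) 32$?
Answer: $-2484608$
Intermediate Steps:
$X = 80$
$\left(\left(-2 - -110\right) + X\right) \left(-365 + \left(8 - 56\right)\right) 32 = \left(\left(-2 - -110\right) + 80\right) \left(-365 + \left(8 - 56\right)\right) 32 = \left(\left(-2 + 110\right) + 80\right) \left(-365 + \left(8 - 56\right)\right) 32 = \left(108 + 80\right) \left(-365 - 48\right) 32 = 188 \left(-413\right) 32 = \left(-77644\right) 32 = -2484608$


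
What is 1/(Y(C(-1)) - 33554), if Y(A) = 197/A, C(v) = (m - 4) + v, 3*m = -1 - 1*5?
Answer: -7/235075 ≈ -2.9778e-5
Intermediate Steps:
m = -2 (m = (-1 - 1*5)/3 = (-1 - 5)/3 = (⅓)*(-6) = -2)
C(v) = -6 + v (C(v) = (-2 - 4) + v = -6 + v)
1/(Y(C(-1)) - 33554) = 1/(197/(-6 - 1) - 33554) = 1/(197/(-7) - 33554) = 1/(197*(-⅐) - 33554) = 1/(-197/7 - 33554) = 1/(-235075/7) = -7/235075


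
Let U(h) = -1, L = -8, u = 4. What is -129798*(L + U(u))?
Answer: 1168182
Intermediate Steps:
-129798*(L + U(u)) = -129798*(-8 - 1) = -129798*(-9) = -14422*(-81) = 1168182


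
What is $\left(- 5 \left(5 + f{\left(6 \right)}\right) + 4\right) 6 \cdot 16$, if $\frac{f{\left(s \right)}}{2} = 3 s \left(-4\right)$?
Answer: $67104$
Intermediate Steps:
$f{\left(s \right)} = - 24 s$ ($f{\left(s \right)} = 2 \cdot 3 s \left(-4\right) = 2 \left(- 12 s\right) = - 24 s$)
$\left(- 5 \left(5 + f{\left(6 \right)}\right) + 4\right) 6 \cdot 16 = \left(- 5 \left(5 - 144\right) + 4\right) 6 \cdot 16 = \left(\left(-5\right) \left(-139\right) + 4\right) 6 \cdot 16 = \left(695 + 4\right) 6 \cdot 16 = 699 \cdot 6 \cdot 16 = 4194 \cdot 16 = 67104$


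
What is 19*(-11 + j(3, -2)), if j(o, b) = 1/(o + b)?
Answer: -190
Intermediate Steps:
j(o, b) = 1/(b + o)
19*(-11 + j(3, -2)) = 19*(-11 + 1/(-2 + 3)) = 19*(-11 + 1/1) = 19*(-11 + 1) = 19*(-10) = -190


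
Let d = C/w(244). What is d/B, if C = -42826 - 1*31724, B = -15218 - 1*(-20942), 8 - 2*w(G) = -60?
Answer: -12425/32436 ≈ -0.38306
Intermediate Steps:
w(G) = 34 (w(G) = 4 - ½*(-60) = 4 + 30 = 34)
B = 5724 (B = -15218 + 20942 = 5724)
C = -74550 (C = -42826 - 31724 = -74550)
d = -37275/17 (d = -74550/34 = -74550*1/34 = -37275/17 ≈ -2192.6)
d/B = -37275/17/5724 = -37275/17*1/5724 = -12425/32436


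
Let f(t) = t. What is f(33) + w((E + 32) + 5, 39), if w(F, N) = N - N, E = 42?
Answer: 33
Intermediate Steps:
w(F, N) = 0
f(33) + w((E + 32) + 5, 39) = 33 + 0 = 33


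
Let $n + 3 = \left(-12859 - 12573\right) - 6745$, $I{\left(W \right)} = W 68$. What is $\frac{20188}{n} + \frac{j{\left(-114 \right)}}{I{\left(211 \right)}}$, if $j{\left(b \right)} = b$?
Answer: $- \frac{36665743}{57714830} \approx -0.63529$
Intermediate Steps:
$I{\left(W \right)} = 68 W$
$n = -32180$ ($n = -3 - 32177 = -32180$)
$\frac{20188}{n} + \frac{j{\left(-114 \right)}}{I{\left(211 \right)}} = \frac{20188}{-32180} - \frac{114}{68 \cdot 211} = 20188 \left(- \frac{1}{32180}\right) - \frac{114}{14348} = - \frac{5047}{8045} - \frac{57}{7174} = - \frac{36665743}{57714830}$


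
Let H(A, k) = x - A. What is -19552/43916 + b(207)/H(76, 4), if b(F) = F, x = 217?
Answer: 527815/516013 ≈ 1.0229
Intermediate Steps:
H(A, k) = 217 - A
-19552/43916 + b(207)/H(76, 4) = -19552/43916 + 207/(217 - 1*76) = -19552*1/43916 + 207/(217 - 76) = -4888/10979 + 207/141 = -4888/10979 + 207*(1/141) = -4888/10979 + 69/47 = 527815/516013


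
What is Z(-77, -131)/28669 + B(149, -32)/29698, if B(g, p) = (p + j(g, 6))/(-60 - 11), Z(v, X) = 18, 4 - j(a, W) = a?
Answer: 43028457/60450249302 ≈ 0.00071180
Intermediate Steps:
j(a, W) = 4 - a
B(g, p) = -4/71 - p/71 + g/71 (B(g, p) = (p + (4 - g))/(-60 - 11) = (4 + p - g)/(-71) = (4 + p - g)*(-1/71) = -4/71 - p/71 + g/71)
Z(-77, -131)/28669 + B(149, -32)/29698 = 18/28669 + (-4/71 - 1/71*(-32) + (1/71)*149)/29698 = 18*(1/28669) + (-4/71 + 32/71 + 149/71)*(1/29698) = 18/28669 + (177/71)*(1/29698) = 18/28669 + 177/2108558 = 43028457/60450249302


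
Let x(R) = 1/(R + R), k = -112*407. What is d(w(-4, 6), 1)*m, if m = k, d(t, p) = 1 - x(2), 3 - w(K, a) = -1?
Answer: -34188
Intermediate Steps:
w(K, a) = 4 (w(K, a) = 3 - 1*(-1) = 3 + 1 = 4)
k = -45584
x(R) = 1/(2*R)
d(t, p) = ¾ (d(t, p) = 1 - 1/(2*2) = 1 - 1*¼ = 1 - ¼ = ¾)
m = -45584
d(w(-4, 6), 1)*m = (¾)*(-45584) = -34188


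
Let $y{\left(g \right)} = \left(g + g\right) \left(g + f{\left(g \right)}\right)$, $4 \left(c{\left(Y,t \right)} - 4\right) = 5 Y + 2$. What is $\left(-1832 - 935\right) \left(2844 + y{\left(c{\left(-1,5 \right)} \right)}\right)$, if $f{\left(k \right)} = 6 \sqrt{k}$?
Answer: $- \frac{63422407}{8} - \frac{107913 \sqrt{13}}{2} \approx -8.1223 \cdot 10^{6}$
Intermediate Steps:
$c{\left(Y,t \right)} = \frac{9}{2} + \frac{5 Y}{4}$ ($c{\left(Y,t \right)} = 4 + \frac{5 Y + 2}{4} = 4 + \frac{2 + 5 Y}{4} = 4 + \left(\frac{1}{2} + \frac{5 Y}{4}\right) = \frac{9}{2} + \frac{5 Y}{4}$)
$y{\left(g \right)} = 2 g \left(g + 6 \sqrt{g}\right)$ ($y{\left(g \right)} = \left(g + g\right) \left(g + 6 \sqrt{g}\right) = 2 g \left(g + 6 \sqrt{g}\right)$)
$\left(-1832 - 935\right) \left(2844 + y{\left(c{\left(-1,5 \right)} \right)}\right) = \left(-1832 - 935\right) \left(2844 + 2 \left(\frac{9}{2} + \frac{5}{4} \left(-1\right)\right) \left(\left(\frac{9}{2} + \frac{5}{4} \left(-1\right)\right) + 6 \sqrt{\frac{9}{2} + \frac{5}{4} \left(-1\right)}\right)\right) = - 2767 \left(2844 + 2 \left(\frac{9}{2} - \frac{5}{4}\right) \left(\left(\frac{9}{2} - \frac{5}{4}\right) + 6 \sqrt{\frac{9}{2} - \frac{5}{4}}\right)\right) = - 2767 \left(2844 + 2 \cdot \frac{13}{4} \left(\frac{13}{4} + 6 \sqrt{\frac{13}{4}}\right)\right) = - 2767 \left(2844 + 2 \cdot \frac{13}{4} \left(\frac{13}{4} + 6 \frac{\sqrt{13}}{2}\right)\right) = - 2767 \left(2844 + 2 \cdot \frac{13}{4} \left(\frac{13}{4} + 3 \sqrt{13}\right)\right) = - 2767 \left(2844 + \left(\frac{169}{8} + \frac{39 \sqrt{13}}{2}\right)\right) = - 2767 \left(\frac{22921}{8} + \frac{39 \sqrt{13}}{2}\right) = - \frac{63422407}{8} - \frac{107913 \sqrt{13}}{2}$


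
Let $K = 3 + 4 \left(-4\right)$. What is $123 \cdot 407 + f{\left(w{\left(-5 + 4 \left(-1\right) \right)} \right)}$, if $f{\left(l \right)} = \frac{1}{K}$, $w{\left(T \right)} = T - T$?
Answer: $\frac{650792}{13} \approx 50061.0$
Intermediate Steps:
$K = -13$ ($K = 3 - 16 = -13$)
$w{\left(T \right)} = 0$
$f{\left(l \right)} = - \frac{1}{13}$ ($f{\left(l \right)} = \frac{1}{-13} = - \frac{1}{13}$)
$123 \cdot 407 + f{\left(w{\left(-5 + 4 \left(-1\right) \right)} \right)} = 123 \cdot 407 - \frac{1}{13} = 50061 - \frac{1}{13} = \frac{650792}{13}$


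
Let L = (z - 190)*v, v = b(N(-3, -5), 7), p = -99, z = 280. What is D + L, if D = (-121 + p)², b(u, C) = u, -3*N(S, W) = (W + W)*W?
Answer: 46900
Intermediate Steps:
N(S, W) = -2*W²/3 (N(S, W) = -(W + W)*W/3 = -2*W*W/3 = -2*W²/3)
v = -50/3 (v = -⅔*(-5)² = -⅔*25 = -50/3 ≈ -16.667)
D = 48400 (D = (-121 - 99)² = (-220)² = 48400)
L = -1500 (L = (280 - 190)*(-50/3) = 90*(-50/3) = -1500)
D + L = 48400 - 1500 = 46900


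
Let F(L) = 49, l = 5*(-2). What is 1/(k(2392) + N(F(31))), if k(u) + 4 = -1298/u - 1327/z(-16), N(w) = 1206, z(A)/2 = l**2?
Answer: 59800/71450377 ≈ 0.00083694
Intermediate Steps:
l = -10
z(A) = 200 (z(A) = 2*(-10)**2 = 2*100 = 200)
k(u) = -2127/200 - 1298/u (k(u) = -4 + (-1298/u - 1327/200) = -4 + (-1327/200 - 1298/u) = -2127/200 - 1298/u)
1/(k(2392) + N(F(31))) = 1/((-2127/200 - 1298/2392) + 1206) = 1/((-2127/200 - 1298*1/2392) + 1206) = 1/((-2127/200 - 649/1196) + 1206) = 1/(-668423/59800 + 1206) = 1/(71450377/59800) = 59800/71450377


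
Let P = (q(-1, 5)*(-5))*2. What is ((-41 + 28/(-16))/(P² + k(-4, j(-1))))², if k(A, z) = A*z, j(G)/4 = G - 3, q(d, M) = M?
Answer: 29241/105185536 ≈ 0.00027799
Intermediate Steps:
j(G) = -12 + 4*G (j(G) = 4*(G - 3) = 4*(-3 + G) = -12 + 4*G)
P = -50 (P = (5*(-5))*2 = -25*2 = -50)
((-41 + 28/(-16))/(P² + k(-4, j(-1))))² = ((-41 + 28/(-16))/((-50)² - 4*(-12 + 4*(-1))))² = ((-41 + 28*(-1/16))/(2500 - 4*(-12 - 4)))² = ((-41 - 7/4)/(2500 - 4*(-16)))² = (-171/(4*(2500 + 64)))² = (-171/4/2564)² = (-171/4*1/2564)² = (-171/10256)² = 29241/105185536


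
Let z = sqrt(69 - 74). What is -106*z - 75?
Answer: -75 - 106*I*sqrt(5) ≈ -75.0 - 237.02*I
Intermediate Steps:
z = I*sqrt(5) (z = sqrt(-5) = I*sqrt(5) ≈ 2.2361*I)
-106*z - 75 = -106*I*sqrt(5) - 75 = -75 - 106*I*sqrt(5)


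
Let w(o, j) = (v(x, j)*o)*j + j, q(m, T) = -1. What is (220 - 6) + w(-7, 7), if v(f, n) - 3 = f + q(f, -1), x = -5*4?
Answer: 1103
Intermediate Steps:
x = -20
v(f, n) = 2 + f (v(f, n) = 3 + (f - 1) = 3 + (-1 + f) = 2 + f)
w(o, j) = j - 18*j*o (w(o, j) = ((2 - 20)*o)*j + j = (-18*o)*j + j = -18*j*o + j = j - 18*j*o)
(220 - 6) + w(-7, 7) = (220 - 6) + 7*(1 - 18*(-7)) = 214 + 7*(1 + 126) = 214 + 7*127 = 214 + 889 = 1103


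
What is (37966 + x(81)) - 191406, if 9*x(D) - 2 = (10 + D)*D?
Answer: -1373587/9 ≈ -1.5262e+5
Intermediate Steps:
x(D) = 2/9 + D*(10 + D)/9 (x(D) = 2/9 + ((10 + D)*D)/9 = 2/9 + (D*(10 + D))/9 = 2/9 + D*(10 + D)/9)
(37966 + x(81)) - 191406 = (37966 + (2/9 + (⅑)*81² + (10/9)*81)) - 191406 = (37966 + (2/9 + (⅑)*6561 + 90)) - 191406 = (37966 + (2/9 + 729 + 90)) - 191406 = (37966 + 7373/9) - 191406 = 349067/9 - 191406 = -1373587/9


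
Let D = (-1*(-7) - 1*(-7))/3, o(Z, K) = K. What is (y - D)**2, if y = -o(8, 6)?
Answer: 1024/9 ≈ 113.78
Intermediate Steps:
y = -6 (y = -1*6 = -6)
D = 14/3 (D = (7 + 7)*(1/3) = 14*(1/3) = 14/3 ≈ 4.6667)
(y - D)**2 = (-6 - 1*14/3)**2 = (-6 - 14/3)**2 = (-32/3)**2 = 1024/9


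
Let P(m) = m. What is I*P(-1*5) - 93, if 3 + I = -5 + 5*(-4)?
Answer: 47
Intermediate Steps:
I = -28 (I = -3 + (-5 + 5*(-4)) = -3 + (-5 - 20) = -3 - 25 = -28)
I*P(-1*5) - 93 = -(-28)*5 - 93 = -28*(-5) - 93 = 140 - 93 = 47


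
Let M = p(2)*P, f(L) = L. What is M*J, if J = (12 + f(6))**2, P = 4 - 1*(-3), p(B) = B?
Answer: 4536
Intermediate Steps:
P = 7 (P = 4 + 3 = 7)
J = 324 (J = (12 + 6)**2 = 18**2 = 324)
M = 14 (M = 2*7 = 14)
M*J = 14*324 = 4536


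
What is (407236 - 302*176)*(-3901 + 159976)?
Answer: 55263660300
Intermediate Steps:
(407236 - 302*176)*(-3901 + 159976) = (407236 - 53152)*156075 = 354084*156075 = 55263660300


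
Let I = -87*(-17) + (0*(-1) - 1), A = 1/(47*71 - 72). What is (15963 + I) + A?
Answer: 56944866/3265 ≈ 17441.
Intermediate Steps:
A = 1/3265 (A = 1/(3337 - 72) = 1/3265 ≈ 0.00030628)
I = 1478 (I = 1479 + (0 - 1) = 1479 - 1 = 1478)
(15963 + I) + A = (15963 + 1478) + 1/3265 = 17441 + 1/3265 = 56944866/3265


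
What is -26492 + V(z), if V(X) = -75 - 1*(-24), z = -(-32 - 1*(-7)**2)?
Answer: -26543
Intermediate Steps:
z = 81 (z = -(-32 - 1*49) = -(-32 - 49) = -1*(-81) = 81)
V(X) = -51 (V(X) = -75 + 24 = -51)
-26492 + V(z) = -26492 - 51 = -26543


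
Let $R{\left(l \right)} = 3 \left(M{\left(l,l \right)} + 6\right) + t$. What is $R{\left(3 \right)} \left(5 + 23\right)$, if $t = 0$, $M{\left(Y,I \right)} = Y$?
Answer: $756$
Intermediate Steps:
$R{\left(l \right)} = 18 + 3 l$ ($R{\left(l \right)} = 3 \left(l + 6\right) + 0 = 3 \left(6 + l\right) + 0 = \left(18 + 3 l\right) + 0 = 18 + 3 l$)
$R{\left(3 \right)} \left(5 + 23\right) = \left(18 + 3 \cdot 3\right) \left(5 + 23\right) = \left(18 + 9\right) 28 = 27 \cdot 28 = 756$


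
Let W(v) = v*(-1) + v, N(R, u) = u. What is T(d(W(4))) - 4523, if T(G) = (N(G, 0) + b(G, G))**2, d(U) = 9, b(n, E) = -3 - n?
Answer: -4379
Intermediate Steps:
W(v) = 0 (W(v) = -v + v = 0)
T(G) = (-3 - G)**2 (T(G) = (0 + (-3 - G))**2 = (-3 - G)**2)
T(d(W(4))) - 4523 = (3 + 9)**2 - 4523 = 12**2 - 4523 = 144 - 4523 = -4379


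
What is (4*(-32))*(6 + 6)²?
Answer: -18432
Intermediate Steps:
(4*(-32))*(6 + 6)² = -128*12² = -128*144 = -18432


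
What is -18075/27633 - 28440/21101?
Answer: -389094365/194361311 ≈ -2.0019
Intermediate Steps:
-18075/27633 - 28440/21101 = -18075*1/27633 - 28440*1/21101 = -6025/9211 - 28440/21101 = -389094365/194361311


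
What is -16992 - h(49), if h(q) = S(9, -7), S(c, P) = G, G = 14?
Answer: -17006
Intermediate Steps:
S(c, P) = 14
h(q) = 14
-16992 - h(49) = -16992 - 1*14 = -16992 - 14 = -17006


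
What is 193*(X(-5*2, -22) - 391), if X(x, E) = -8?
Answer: -77007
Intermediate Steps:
193*(X(-5*2, -22) - 391) = 193*(-8 - 391) = 193*(-399) = -77007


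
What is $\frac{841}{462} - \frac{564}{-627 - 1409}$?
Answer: $\frac{493211}{235158} \approx 2.0974$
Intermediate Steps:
$\frac{841}{462} - \frac{564}{-627 - 1409} = 841 \cdot \frac{1}{462} - \frac{564}{-627 - 1409} = \frac{841}{462} - \frac{564}{-2036} = \frac{841}{462} - - \frac{141}{509} = \frac{841}{462} + \frac{141}{509} = \frac{493211}{235158}$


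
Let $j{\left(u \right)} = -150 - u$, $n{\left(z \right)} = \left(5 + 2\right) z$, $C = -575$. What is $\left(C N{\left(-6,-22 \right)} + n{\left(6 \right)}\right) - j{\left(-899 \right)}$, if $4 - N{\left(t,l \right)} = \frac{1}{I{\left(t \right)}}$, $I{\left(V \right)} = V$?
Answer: $- \frac{18617}{6} \approx -3102.8$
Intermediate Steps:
$n{\left(z \right)} = 7 z$
$N{\left(t,l \right)} = 4 - \frac{1}{t}$
$\left(C N{\left(-6,-22 \right)} + n{\left(6 \right)}\right) - j{\left(-899 \right)} = \left(- 575 \left(4 - \frac{1}{-6}\right) + 7 \cdot 6\right) - \left(-150 - -899\right) = \left(- 575 \left(4 - - \frac{1}{6}\right) + 42\right) - \left(-150 + 899\right) = \left(- 575 \left(4 + \frac{1}{6}\right) + 42\right) - 749 = \left(\left(-575\right) \frac{25}{6} + 42\right) - 749 = \left(- \frac{14375}{6} + 42\right) - 749 = - \frac{14123}{6} - 749 = - \frac{18617}{6}$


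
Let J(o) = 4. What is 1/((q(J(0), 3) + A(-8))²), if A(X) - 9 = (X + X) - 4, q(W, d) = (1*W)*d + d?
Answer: 1/16 ≈ 0.062500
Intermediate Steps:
q(W, d) = d + W*d (q(W, d) = W*d + d = d + W*d)
A(X) = 5 + 2*X (A(X) = 9 + ((X + X) - 4) = 9 + (2*X - 4) = 9 + (-4 + 2*X) = 5 + 2*X)
1/((q(J(0), 3) + A(-8))²) = 1/((3*(1 + 4) + (5 + 2*(-8)))²) = 1/((3*5 + (5 - 16))²) = 1/((15 - 11)²) = 1/(4²) = 1/16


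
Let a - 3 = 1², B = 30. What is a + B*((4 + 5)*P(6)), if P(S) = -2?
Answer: -536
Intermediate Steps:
a = 4 (a = 3 + 1² = 3 + 1 = 4)
a + B*((4 + 5)*P(6)) = 4 + 30*((4 + 5)*(-2)) = 4 + 30*(9*(-2)) = 4 + 30*(-18) = 4 - 540 = -536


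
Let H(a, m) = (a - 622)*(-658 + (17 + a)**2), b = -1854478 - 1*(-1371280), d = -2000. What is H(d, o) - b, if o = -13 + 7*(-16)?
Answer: -10308253284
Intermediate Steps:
o = -125 (o = -13 - 112 = -125)
b = -483198 (b = -1854478 + 1371280 = -483198)
H(a, m) = (-658 + (17 + a)**2)*(-622 + a) (H(a, m) = (-622 + a)*(-658 + (17 + a)**2) = (-658 + (17 + a)**2)*(-622 + a))
H(d, o) - b = (229518 + (-2000)**3 - 21517*(-2000) - 588*(-2000)**2) - 1*(-483198) = (229518 - 8000000000 + 43034000 - 588*4000000) + 483198 = (229518 - 8000000000 + 43034000 - 2352000000) + 483198 = -10308736482 + 483198 = -10308253284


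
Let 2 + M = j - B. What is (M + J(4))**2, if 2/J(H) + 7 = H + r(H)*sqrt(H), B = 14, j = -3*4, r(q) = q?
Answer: 19044/25 ≈ 761.76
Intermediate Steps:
j = -12
J(H) = 2/(-7 + H + H**(3/2)) (J(H) = 2/(-7 + (H + H*sqrt(H))) = 2/(-7 + (H + H**(3/2))) = 2/(-7 + H + H**(3/2)))
M = -28 (M = -2 + (-12 - 1*14) = -2 + (-12 - 14) = -2 - 26 = -28)
(M + J(4))**2 = (-28 + 2/(-7 + 4 + 4**(3/2)))**2 = (-28 + 2/(-7 + 4 + 8))**2 = (-28 + 2/5)**2 = (-138/5)**2 = 19044/25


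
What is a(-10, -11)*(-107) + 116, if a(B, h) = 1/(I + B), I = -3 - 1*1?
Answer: 1731/14 ≈ 123.64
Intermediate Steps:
I = -4 (I = -3 - 1 = -4)
a(B, h) = 1/(-4 + B)
a(-10, -11)*(-107) + 116 = -107/(-4 - 10) + 116 = -107/(-14) + 116 = -1/14*(-107) + 116 = 107/14 + 116 = 1731/14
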